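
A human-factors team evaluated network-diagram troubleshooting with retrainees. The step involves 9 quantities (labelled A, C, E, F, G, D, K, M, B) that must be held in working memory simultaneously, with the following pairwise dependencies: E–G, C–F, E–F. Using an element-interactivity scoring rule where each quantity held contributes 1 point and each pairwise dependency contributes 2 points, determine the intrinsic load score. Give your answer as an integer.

15

Count of quantities held simultaneously: 9.
Count of pairwise dependencies listed: 3.
Element contribution: 9 × 1 = 9.
Interaction contribution: 3 × 2 = 6.
Intrinsic load = 9 + 6 = 15.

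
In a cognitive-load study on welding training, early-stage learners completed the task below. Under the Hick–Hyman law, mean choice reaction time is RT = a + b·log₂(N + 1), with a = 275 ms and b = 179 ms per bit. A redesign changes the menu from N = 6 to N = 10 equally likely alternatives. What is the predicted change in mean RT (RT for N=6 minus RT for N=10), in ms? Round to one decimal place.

RT(6) = 275 + 179·log₂(7) = 275 + 179·2.8074 = 777.5246 ms.
RT(10) = 275 + 179·log₂(11) = 275 + 179·3.4594 = 894.2326 ms.
Difference = 777.5246 − 894.2326 = -116.7080 ≈ -116.7 ms.

-116.7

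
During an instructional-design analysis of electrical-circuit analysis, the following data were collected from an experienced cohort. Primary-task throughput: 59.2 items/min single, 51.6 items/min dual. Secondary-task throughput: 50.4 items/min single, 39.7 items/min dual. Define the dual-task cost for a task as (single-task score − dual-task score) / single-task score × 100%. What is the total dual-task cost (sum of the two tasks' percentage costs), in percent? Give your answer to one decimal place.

34.1

Primary cost = (59.2 − 51.6) / 59.2 × 100% = 12.8378%.
Secondary cost = (50.4 − 39.7) / 50.4 × 100% = 21.2302%.
Total = 12.8378% + 21.2302% = 34.0680% ≈ 34.1%.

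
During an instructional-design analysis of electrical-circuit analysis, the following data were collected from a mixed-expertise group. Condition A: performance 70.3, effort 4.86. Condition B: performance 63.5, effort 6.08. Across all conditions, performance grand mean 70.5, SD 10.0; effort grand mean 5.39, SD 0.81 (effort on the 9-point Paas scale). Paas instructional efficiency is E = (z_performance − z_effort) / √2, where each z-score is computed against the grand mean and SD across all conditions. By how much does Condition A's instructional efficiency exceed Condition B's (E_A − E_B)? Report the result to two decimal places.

Condition A: z_P = (70.3 − 70.5)/10.0 = -0.0200; z_E = (4.86 − 5.39)/0.81 = -0.6543; E_A = (-0.0200 − (-0.6543))/√2 = 0.4485.
Condition B: z_P = (63.5 − 70.5)/10.0 = -0.7000; z_E = (6.08 − 5.39)/0.81 = 0.8519; E_B = (-0.7000 − 0.8519)/√2 = -1.0974.
E_A − E_B = 0.4485 − (-1.0974) = 1.5459 ≈ 1.55.

1.55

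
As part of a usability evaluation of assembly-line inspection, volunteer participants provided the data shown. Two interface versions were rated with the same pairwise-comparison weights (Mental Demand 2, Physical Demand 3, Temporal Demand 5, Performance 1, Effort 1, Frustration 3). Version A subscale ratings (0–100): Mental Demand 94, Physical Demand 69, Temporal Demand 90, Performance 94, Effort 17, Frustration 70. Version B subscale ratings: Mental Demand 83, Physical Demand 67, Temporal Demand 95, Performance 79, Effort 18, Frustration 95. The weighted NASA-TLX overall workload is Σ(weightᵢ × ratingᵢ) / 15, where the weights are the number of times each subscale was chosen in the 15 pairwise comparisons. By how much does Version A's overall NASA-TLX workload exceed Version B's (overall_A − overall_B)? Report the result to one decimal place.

Version A weighted sum = 2·94 + 3·69 + 5·90 + 1·94 + 1·17 + 3·70 = 188 + 207 + 450 + 94 + 17 + 210 = 1166; overall_A = 1166/15 = 77.7333.
Version B weighted sum = 2·83 + 3·67 + 5·95 + 1·79 + 1·18 + 3·95 = 166 + 201 + 475 + 79 + 18 + 285 = 1224; overall_B = 1224/15 = 81.6000.
Difference = 77.7333 − 81.6000 = -3.8667 ≈ -3.9.

-3.9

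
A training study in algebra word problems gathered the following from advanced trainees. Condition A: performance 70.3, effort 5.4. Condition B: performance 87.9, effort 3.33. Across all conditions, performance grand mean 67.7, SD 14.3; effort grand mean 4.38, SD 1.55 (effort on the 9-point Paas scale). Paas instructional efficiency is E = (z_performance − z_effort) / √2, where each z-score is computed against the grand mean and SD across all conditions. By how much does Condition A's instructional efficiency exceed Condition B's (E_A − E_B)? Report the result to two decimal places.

-1.81

Condition A: z_P = (70.3 − 67.7)/14.3 = 0.1818; z_E = (5.4 − 4.38)/1.55 = 0.6581; E_A = (0.1818 − 0.6581)/√2 = -0.3368.
Condition B: z_P = (87.9 − 67.7)/14.3 = 1.4126; z_E = (3.33 − 4.38)/1.55 = -0.6774; E_B = (1.4126 − (-0.6774))/√2 = 1.4779.
E_A − E_B = -0.3368 − 1.4779 = -1.8147 ≈ -1.81.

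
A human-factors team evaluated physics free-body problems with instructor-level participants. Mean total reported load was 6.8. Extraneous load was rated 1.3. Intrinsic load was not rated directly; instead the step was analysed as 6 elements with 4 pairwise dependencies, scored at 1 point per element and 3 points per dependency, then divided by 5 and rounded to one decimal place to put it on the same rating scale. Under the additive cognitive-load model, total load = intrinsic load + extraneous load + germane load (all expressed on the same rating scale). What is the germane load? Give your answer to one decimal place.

Intrinsic (element-interactivity): (6 × 1 + 4 × 3) / 5 = 18 / 5 = 3.6000 → 3.6.
germane load = total − intrinsic − extraneous
             = 6.8 − 3.6 − 1.3 = 1.9.

1.9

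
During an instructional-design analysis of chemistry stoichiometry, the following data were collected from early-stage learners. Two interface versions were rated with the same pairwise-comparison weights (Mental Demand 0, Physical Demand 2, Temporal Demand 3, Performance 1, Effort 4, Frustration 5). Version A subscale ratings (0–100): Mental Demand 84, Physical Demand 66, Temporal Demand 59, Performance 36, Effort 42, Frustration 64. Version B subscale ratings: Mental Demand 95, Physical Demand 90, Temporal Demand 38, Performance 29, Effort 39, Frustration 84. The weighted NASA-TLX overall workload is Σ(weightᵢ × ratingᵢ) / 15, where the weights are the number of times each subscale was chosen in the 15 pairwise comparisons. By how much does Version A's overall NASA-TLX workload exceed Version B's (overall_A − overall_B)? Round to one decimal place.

-4.4

Version A weighted sum = 0·84 + 2·66 + 3·59 + 1·36 + 4·42 + 5·64 = 0 + 132 + 177 + 36 + 168 + 320 = 833; overall_A = 833/15 = 55.5333.
Version B weighted sum = 0·95 + 2·90 + 3·38 + 1·29 + 4·39 + 5·84 = 0 + 180 + 114 + 29 + 156 + 420 = 899; overall_B = 899/15 = 59.9333.
Difference = 55.5333 − 59.9333 = -4.4000 ≈ -4.4.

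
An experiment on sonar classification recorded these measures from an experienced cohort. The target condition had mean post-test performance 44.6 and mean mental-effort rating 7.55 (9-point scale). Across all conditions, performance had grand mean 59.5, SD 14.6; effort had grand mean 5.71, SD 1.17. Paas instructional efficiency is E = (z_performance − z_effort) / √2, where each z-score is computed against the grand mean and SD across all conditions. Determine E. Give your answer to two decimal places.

z_performance = (44.6 − 59.5) / 14.6 = -14.9000 / 14.6 = -1.0205.
z_effort = (7.55 − 5.71) / 1.17 = 1.8400 / 1.17 = 1.5726.
z_P − z_E = -1.0205 − 1.5726 = -2.5931.
E = -2.5931 / √2 = -2.5931 / 1.41421 = -1.8336 ≈ -1.83.

-1.83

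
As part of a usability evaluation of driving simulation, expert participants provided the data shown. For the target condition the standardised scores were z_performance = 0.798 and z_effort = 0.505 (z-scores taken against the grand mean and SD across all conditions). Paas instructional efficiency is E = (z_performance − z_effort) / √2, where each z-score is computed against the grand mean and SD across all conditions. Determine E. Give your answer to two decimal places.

0.21

z_P − z_E = 0.798 − 0.505 = 0.2930.
E = 0.2930 / √2 = 0.2930 / 1.41421 = 0.2072 ≈ 0.21.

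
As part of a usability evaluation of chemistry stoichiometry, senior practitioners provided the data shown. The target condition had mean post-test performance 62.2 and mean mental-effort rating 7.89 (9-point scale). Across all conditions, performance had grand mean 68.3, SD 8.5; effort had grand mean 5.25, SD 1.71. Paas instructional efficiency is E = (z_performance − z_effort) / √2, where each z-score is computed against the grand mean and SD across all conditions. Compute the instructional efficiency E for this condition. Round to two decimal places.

z_performance = (62.2 − 68.3) / 8.5 = -6.1000 / 8.5 = -0.7176.
z_effort = (7.89 − 5.25) / 1.71 = 2.6400 / 1.71 = 1.5439.
z_P − z_E = -0.7176 − 1.5439 = -2.2615.
E = -2.2615 / √2 = -2.2615 / 1.41421 = -1.5991 ≈ -1.60.

-1.60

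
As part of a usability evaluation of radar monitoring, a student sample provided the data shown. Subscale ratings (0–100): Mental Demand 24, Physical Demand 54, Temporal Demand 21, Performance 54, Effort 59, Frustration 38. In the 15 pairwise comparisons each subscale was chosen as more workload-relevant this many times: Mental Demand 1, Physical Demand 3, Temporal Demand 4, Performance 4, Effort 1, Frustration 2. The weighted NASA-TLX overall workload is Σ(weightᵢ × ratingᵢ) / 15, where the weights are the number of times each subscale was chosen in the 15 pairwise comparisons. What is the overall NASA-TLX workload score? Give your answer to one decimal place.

The tallies are the weights (they sum to 15).
Weighted sum = 1·24 + 3·54 + 4·21 + 4·54 + 1·59 + 2·38
            = 24 + 162 + 84 + 216 + 59 + 76 = 621.
Overall workload = 621 / 15 = 41.4000 ≈ 41.4.

41.4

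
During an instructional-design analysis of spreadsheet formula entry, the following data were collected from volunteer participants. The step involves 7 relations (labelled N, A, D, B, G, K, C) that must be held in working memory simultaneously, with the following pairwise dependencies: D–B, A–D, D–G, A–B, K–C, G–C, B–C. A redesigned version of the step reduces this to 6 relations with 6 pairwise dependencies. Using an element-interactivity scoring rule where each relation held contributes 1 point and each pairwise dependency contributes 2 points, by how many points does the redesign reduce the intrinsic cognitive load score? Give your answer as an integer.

3

Original: 7 × 1 + 7 × 2 = 7 + 14 = 21.
Redesigned: 6 × 1 + 6 × 2 = 6 + 12 = 18.
Reduction = 21 − 18 = 3.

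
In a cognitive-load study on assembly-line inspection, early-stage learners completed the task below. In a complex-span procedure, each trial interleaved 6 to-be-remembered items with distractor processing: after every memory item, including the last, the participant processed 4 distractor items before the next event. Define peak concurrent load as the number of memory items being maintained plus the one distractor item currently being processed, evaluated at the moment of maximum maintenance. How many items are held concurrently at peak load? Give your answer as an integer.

Maintenance is greatest during the distractor(s) after memory item 6: all 6 memory items are being held.
One distractor item is concurrently being processed.
Peak concurrent load = 6 + 1 = 7 items.

7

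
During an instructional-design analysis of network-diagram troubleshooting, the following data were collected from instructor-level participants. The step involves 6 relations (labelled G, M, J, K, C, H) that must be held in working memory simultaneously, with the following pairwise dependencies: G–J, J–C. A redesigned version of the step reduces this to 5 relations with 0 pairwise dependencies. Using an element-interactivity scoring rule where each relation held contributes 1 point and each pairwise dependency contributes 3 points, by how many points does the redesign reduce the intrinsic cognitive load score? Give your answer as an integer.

7

Original: 6 × 1 + 2 × 3 = 6 + 6 = 12.
Redesigned: 5 × 1 + 0 × 3 = 5 + 0 = 5.
Reduction = 12 − 5 = 7.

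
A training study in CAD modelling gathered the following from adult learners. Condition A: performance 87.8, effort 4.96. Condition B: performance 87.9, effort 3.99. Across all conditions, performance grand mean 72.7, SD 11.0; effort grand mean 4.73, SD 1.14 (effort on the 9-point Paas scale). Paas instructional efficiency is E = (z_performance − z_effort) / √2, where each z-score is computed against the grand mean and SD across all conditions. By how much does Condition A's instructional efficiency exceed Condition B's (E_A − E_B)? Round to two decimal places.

-0.61

Condition A: z_P = (87.8 − 72.7)/11.0 = 1.3727; z_E = (4.96 − 4.73)/1.14 = 0.2018; E_A = (1.3727 − 0.2018)/√2 = 0.8280.
Condition B: z_P = (87.9 − 72.7)/11.0 = 1.3818; z_E = (3.99 − 4.73)/1.14 = -0.6491; E_B = (1.3818 − (-0.6491))/√2 = 1.4361.
E_A − E_B = 0.8280 − 1.4361 = -0.6081 ≈ -0.61.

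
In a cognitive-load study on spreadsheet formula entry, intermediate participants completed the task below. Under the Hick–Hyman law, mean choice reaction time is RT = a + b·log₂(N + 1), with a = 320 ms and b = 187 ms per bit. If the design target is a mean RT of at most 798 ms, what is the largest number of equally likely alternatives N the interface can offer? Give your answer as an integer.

Set 320 + 187·log₂(N + 1) ≤ 798.
log₂(N + 1) ≤ (798 − 320) / 187 = 2.5561.
N + 1 ≤ 2^2.5561 = 5.8812.
N ≤ 4.8812, so the largest integer N is 4.

4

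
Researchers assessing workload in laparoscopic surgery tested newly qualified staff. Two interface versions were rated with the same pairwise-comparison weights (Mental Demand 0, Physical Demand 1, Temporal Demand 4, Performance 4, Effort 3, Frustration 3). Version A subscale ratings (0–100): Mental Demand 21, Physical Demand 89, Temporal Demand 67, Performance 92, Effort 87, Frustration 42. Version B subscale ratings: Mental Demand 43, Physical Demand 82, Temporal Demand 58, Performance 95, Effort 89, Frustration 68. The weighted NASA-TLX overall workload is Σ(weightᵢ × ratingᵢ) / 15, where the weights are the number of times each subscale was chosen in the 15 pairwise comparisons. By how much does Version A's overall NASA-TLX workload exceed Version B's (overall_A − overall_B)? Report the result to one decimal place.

-3.5

Version A weighted sum = 0·21 + 1·89 + 4·67 + 4·92 + 3·87 + 3·42 = 0 + 89 + 268 + 368 + 261 + 126 = 1112; overall_A = 1112/15 = 74.1333.
Version B weighted sum = 0·43 + 1·82 + 4·58 + 4·95 + 3·89 + 3·68 = 0 + 82 + 232 + 380 + 267 + 204 = 1165; overall_B = 1165/15 = 77.6667.
Difference = 74.1333 − 77.6667 = -3.5334 ≈ -3.5.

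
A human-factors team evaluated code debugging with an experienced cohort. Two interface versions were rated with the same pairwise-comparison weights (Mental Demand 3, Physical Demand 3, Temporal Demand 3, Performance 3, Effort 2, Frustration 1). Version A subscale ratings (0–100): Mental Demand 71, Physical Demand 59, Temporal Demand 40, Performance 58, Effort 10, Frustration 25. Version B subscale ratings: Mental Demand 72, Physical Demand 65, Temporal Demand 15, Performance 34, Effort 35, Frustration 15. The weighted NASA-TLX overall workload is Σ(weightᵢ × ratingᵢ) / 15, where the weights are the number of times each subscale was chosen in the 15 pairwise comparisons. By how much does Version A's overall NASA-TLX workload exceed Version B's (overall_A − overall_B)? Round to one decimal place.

Version A weighted sum = 3·71 + 3·59 + 3·40 + 3·58 + 2·10 + 1·25 = 213 + 177 + 120 + 174 + 20 + 25 = 729; overall_A = 729/15 = 48.6000.
Version B weighted sum = 3·72 + 3·65 + 3·15 + 3·34 + 2·35 + 1·15 = 216 + 195 + 45 + 102 + 70 + 15 = 643; overall_B = 643/15 = 42.8667.
Difference = 48.6000 − 42.8667 = 5.7333 ≈ 5.7.

5.7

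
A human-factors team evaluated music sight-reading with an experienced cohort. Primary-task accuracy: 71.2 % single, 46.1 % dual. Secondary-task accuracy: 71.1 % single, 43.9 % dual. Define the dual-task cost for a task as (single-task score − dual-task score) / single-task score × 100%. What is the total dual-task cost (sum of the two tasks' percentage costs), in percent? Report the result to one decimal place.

73.5

Primary cost = (71.2 − 46.1) / 71.2 × 100% = 35.2528%.
Secondary cost = (71.1 − 43.9) / 71.1 × 100% = 38.2560%.
Total = 35.2528% + 38.2560% = 73.5088% ≈ 73.5%.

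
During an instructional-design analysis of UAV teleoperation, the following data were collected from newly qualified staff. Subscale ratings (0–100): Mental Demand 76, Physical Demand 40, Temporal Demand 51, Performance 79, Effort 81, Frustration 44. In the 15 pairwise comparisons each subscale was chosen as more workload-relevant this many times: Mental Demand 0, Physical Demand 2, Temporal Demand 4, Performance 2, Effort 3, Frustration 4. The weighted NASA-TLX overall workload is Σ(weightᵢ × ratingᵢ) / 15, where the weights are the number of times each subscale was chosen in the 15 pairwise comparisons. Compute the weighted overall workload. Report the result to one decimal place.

57.4

The tallies are the weights (they sum to 15).
Weighted sum = 0·76 + 2·40 + 4·51 + 2·79 + 3·81 + 4·44
            = 0 + 80 + 204 + 158 + 243 + 176 = 861.
Overall workload = 861 / 15 = 57.4000 ≈ 57.4.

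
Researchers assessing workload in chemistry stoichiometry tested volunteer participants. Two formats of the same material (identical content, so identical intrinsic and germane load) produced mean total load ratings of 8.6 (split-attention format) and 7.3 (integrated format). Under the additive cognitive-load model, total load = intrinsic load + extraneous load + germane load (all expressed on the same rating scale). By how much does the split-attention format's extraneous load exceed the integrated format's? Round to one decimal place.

1.3

Intrinsic and germane load are equal across formats, so the difference in total load equals the difference in extraneous load.
Extraneous-load difference = 8.6 − 7.3 = 1.3.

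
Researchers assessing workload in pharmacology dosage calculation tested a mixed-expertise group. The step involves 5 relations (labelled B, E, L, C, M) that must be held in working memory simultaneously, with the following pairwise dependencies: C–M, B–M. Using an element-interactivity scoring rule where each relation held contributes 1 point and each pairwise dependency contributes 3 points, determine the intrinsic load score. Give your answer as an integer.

11

Count of relations held simultaneously: 5.
Count of pairwise dependencies listed: 2.
Element contribution: 5 × 1 = 5.
Interaction contribution: 2 × 3 = 6.
Intrinsic load = 5 + 6 = 11.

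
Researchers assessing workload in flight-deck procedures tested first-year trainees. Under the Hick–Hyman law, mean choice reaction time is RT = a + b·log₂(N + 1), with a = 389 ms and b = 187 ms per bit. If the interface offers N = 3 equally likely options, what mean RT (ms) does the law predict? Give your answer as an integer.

763

log₂(3 + 1) = log₂(4) = 2.0000.
RT = 389 + 187 × 2.0000 = 389 + 374.0000 = 763.0000 ms.
≈ 763 ms.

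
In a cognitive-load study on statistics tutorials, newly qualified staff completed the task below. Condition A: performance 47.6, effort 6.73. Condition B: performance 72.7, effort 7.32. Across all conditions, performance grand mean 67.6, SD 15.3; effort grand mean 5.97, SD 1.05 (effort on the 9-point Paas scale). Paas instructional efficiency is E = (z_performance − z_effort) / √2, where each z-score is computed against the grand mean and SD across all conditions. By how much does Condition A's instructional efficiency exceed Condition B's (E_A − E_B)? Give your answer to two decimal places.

Condition A: z_P = (47.6 − 67.6)/15.3 = -1.3072; z_E = (6.73 − 5.97)/1.05 = 0.7238; E_A = (-1.3072 − 0.7238)/√2 = -1.4361.
Condition B: z_P = (72.7 − 67.6)/15.3 = 0.3333; z_E = (7.32 − 5.97)/1.05 = 1.2857; E_B = (0.3333 − 1.2857)/√2 = -0.6734.
E_A − E_B = -1.4361 − (-0.6734) = -0.7627 ≈ -0.76.

-0.76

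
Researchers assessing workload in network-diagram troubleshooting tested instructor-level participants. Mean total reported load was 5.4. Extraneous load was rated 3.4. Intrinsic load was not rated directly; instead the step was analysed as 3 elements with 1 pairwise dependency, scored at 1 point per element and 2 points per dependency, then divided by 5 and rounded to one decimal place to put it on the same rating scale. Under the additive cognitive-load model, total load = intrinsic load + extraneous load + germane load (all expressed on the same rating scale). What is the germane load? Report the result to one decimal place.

1.0

Intrinsic (element-interactivity): (3 × 1 + 1 × 2) / 5 = 5 / 5 = 1.0000 → 1.0.
germane load = total − intrinsic − extraneous
             = 5.4 − 1.0 − 3.4 = 1.0.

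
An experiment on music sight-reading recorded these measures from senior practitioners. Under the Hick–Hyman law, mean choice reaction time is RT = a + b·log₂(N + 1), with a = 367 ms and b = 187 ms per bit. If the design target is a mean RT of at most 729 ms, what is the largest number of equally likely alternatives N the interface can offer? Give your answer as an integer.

2

Set 367 + 187·log₂(N + 1) ≤ 729.
log₂(N + 1) ≤ (729 − 367) / 187 = 1.9358.
N + 1 ≤ 2^1.9358 = 3.8259.
N ≤ 2.8259, so the largest integer N is 2.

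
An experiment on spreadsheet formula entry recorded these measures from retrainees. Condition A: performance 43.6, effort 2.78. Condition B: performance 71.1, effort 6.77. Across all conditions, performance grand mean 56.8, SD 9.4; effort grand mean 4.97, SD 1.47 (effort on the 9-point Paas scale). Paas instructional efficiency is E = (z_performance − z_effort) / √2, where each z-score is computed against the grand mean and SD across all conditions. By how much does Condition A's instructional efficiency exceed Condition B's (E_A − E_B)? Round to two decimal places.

-0.15

Condition A: z_P = (43.6 − 56.8)/9.4 = -1.4043; z_E = (2.78 − 4.97)/1.47 = -1.4898; E_A = (-1.4043 − (-1.4898))/√2 = 0.0605.
Condition B: z_P = (71.1 − 56.8)/9.4 = 1.5213; z_E = (6.77 − 4.97)/1.47 = 1.2245; E_B = (1.5213 − 1.2245)/√2 = 0.2099.
E_A − E_B = 0.0605 − 0.2099 = -0.1494 ≈ -0.15.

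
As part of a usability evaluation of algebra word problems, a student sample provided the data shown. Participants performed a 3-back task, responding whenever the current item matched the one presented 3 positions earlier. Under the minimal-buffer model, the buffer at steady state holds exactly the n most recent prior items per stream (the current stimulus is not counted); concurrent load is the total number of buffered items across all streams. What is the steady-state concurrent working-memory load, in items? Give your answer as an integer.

The buffer holds the 3 most recent prior items.
Steady-state concurrent load = 3 items.

3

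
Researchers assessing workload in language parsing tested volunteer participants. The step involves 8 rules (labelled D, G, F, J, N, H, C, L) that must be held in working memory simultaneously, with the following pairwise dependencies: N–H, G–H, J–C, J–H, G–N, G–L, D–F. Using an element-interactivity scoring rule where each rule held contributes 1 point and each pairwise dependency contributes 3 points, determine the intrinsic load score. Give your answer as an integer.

29

Count of rules held simultaneously: 8.
Count of pairwise dependencies listed: 7.
Element contribution: 8 × 1 = 8.
Interaction contribution: 7 × 3 = 21.
Intrinsic load = 8 + 21 = 29.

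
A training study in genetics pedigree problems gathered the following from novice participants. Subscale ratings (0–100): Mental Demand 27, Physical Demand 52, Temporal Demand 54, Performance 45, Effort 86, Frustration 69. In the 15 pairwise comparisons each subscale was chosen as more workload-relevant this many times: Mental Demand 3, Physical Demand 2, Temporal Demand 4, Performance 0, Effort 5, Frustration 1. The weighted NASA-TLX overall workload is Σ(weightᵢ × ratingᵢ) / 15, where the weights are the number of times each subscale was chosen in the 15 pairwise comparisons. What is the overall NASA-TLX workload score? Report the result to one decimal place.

The tallies are the weights (they sum to 15).
Weighted sum = 3·27 + 2·52 + 4·54 + 0·45 + 5·86 + 1·69
            = 81 + 104 + 216 + 0 + 430 + 69 = 900.
Overall workload = 900 / 15 = 60.0000 ≈ 60.0.

60.0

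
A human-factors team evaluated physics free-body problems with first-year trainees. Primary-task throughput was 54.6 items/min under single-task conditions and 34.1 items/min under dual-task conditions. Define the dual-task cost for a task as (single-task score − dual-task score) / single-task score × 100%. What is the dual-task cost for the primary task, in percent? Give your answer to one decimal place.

Cost = (54.6 − 34.1) / 54.6 × 100%
     = 20.5000 / 54.6 × 100% = 37.5458%.
≈ 37.5%.

37.5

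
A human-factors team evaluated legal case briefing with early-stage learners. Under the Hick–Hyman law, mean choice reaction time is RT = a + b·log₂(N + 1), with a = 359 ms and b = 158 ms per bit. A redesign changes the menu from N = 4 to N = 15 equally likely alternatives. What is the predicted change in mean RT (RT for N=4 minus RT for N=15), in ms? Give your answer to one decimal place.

-265.1

RT(4) = 359 + 158·log₂(5) = 359 + 158·2.3219 = 725.8602 ms.
RT(15) = 359 + 158·log₂(16) = 359 + 158·4.0000 = 991.0000 ms.
Difference = 725.8602 − 991.0000 = -265.1398 ≈ -265.1 ms.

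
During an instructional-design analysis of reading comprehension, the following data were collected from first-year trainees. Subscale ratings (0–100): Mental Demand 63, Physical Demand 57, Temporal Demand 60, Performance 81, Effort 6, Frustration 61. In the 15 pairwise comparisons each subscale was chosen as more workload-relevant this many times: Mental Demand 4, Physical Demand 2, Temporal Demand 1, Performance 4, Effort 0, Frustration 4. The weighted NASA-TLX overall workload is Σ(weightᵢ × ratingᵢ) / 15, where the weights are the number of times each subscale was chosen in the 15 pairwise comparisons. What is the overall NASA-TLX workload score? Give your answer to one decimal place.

66.3

The tallies are the weights (they sum to 15).
Weighted sum = 4·63 + 2·57 + 1·60 + 4·81 + 0·6 + 4·61
            = 252 + 114 + 60 + 324 + 0 + 244 = 994.
Overall workload = 994 / 15 = 66.2667 ≈ 66.3.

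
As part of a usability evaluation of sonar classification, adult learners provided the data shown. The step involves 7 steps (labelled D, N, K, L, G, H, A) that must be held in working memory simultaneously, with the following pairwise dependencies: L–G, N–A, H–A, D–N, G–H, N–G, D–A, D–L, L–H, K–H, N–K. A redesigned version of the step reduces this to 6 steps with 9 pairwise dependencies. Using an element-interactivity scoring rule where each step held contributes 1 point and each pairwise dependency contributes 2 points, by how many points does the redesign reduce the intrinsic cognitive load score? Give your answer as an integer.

5

Original: 7 × 1 + 11 × 2 = 7 + 22 = 29.
Redesigned: 6 × 1 + 9 × 2 = 6 + 18 = 24.
Reduction = 29 − 24 = 5.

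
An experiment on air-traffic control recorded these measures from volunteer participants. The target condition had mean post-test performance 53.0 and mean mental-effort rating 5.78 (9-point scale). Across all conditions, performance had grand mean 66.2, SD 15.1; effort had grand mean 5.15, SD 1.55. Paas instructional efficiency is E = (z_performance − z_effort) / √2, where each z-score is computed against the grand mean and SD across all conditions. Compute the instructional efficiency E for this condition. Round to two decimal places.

-0.91

z_performance = (53.0 − 66.2) / 15.1 = -13.2000 / 15.1 = -0.8742.
z_effort = (5.78 − 5.15) / 1.55 = 0.6300 / 1.55 = 0.4065.
z_P − z_E = -0.8742 − 0.4065 = -1.2807.
E = -1.2807 / √2 = -1.2807 / 1.41421 = -0.9056 ≈ -0.91.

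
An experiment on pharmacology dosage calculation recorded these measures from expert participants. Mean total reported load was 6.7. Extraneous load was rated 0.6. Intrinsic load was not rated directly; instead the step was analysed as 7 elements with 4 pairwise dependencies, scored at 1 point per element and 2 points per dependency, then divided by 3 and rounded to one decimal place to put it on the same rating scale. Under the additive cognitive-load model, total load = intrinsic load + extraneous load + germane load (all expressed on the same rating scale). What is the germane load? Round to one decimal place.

1.1

Intrinsic (element-interactivity): (7 × 1 + 4 × 2) / 3 = 15 / 3 = 5.0000 → 5.0.
germane load = total − intrinsic − extraneous
             = 6.7 − 5.0 − 0.6 = 1.1.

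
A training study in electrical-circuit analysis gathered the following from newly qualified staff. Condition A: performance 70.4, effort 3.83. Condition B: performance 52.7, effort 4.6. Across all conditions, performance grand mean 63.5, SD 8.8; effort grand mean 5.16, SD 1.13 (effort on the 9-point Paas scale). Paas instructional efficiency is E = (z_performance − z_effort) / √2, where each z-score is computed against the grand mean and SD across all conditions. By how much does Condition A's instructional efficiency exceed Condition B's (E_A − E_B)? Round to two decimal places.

Condition A: z_P = (70.4 − 63.5)/8.8 = 0.7841; z_E = (3.83 − 5.16)/1.13 = -1.1770; E_A = (0.7841 − (-1.1770))/√2 = 1.3867.
Condition B: z_P = (52.7 − 63.5)/8.8 = -1.2273; z_E = (4.6 − 5.16)/1.13 = -0.4956; E_B = (-1.2273 − (-0.4956))/√2 = -0.5174.
E_A − E_B = 1.3867 − (-0.5174) = 1.9041 ≈ 1.90.

1.90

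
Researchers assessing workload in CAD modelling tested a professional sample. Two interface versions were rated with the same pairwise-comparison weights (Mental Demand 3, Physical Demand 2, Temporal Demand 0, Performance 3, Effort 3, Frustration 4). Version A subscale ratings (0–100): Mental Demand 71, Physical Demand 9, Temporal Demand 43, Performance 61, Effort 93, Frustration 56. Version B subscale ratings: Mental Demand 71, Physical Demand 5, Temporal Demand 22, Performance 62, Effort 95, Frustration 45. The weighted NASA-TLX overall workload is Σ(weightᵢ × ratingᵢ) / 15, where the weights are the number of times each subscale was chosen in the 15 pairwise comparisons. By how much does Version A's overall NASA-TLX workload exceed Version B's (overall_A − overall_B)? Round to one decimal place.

Version A weighted sum = 3·71 + 2·9 + 0·43 + 3·61 + 3·93 + 4·56 = 213 + 18 + 0 + 183 + 279 + 224 = 917; overall_A = 917/15 = 61.1333.
Version B weighted sum = 3·71 + 2·5 + 0·22 + 3·62 + 3·95 + 4·45 = 213 + 10 + 0 + 186 + 285 + 180 = 874; overall_B = 874/15 = 58.2667.
Difference = 61.1333 − 58.2667 = 2.8666 ≈ 2.9.

2.9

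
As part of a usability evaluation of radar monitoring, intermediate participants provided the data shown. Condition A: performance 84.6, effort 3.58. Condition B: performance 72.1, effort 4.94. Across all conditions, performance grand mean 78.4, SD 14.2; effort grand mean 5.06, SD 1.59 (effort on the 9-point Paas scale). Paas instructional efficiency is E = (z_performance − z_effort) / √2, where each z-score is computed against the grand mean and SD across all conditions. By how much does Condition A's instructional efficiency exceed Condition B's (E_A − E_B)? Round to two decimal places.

1.23

Condition A: z_P = (84.6 − 78.4)/14.2 = 0.4366; z_E = (3.58 − 5.06)/1.59 = -0.9308; E_A = (0.4366 − (-0.9308))/√2 = 0.9669.
Condition B: z_P = (72.1 − 78.4)/14.2 = -0.4437; z_E = (4.94 − 5.06)/1.59 = -0.0755; E_B = (-0.4437 − (-0.0755))/√2 = -0.2604.
E_A − E_B = 0.9669 − (-0.2604) = 1.2273 ≈ 1.23.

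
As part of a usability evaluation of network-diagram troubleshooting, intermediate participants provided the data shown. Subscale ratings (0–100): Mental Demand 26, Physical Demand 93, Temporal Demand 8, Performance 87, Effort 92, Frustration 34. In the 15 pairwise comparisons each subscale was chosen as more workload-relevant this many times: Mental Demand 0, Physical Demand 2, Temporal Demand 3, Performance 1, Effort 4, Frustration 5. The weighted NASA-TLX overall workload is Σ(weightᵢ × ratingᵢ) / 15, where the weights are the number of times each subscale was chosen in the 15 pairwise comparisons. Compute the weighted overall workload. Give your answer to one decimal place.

The tallies are the weights (they sum to 15).
Weighted sum = 0·26 + 2·93 + 3·8 + 1·87 + 4·92 + 5·34
            = 0 + 186 + 24 + 87 + 368 + 170 = 835.
Overall workload = 835 / 15 = 55.6667 ≈ 55.7.

55.7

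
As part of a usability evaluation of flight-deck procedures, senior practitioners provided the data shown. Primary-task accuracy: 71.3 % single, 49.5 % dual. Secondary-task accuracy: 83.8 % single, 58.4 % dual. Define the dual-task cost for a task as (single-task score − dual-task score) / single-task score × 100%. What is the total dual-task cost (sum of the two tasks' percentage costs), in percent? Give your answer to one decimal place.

60.9

Primary cost = (71.3 − 49.5) / 71.3 × 100% = 30.5750%.
Secondary cost = (83.8 − 58.4) / 83.8 × 100% = 30.3103%.
Total = 30.5750% + 30.3103% = 60.8853% ≈ 60.9%.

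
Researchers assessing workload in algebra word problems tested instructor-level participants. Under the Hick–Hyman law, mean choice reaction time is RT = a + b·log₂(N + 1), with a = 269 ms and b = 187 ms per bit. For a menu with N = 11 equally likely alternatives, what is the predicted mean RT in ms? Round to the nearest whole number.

939

log₂(11 + 1) = log₂(12) = 3.5850.
RT = 269 + 187 × 3.5850 = 269 + 670.3950 = 939.3950 ms.
≈ 939 ms.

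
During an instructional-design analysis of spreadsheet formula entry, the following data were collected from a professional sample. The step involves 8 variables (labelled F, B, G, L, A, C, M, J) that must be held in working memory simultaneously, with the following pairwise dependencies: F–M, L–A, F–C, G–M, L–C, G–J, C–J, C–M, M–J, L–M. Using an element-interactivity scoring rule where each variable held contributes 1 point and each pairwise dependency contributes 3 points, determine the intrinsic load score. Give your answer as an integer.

38

Count of variables held simultaneously: 8.
Count of pairwise dependencies listed: 10.
Element contribution: 8 × 1 = 8.
Interaction contribution: 10 × 3 = 30.
Intrinsic load = 8 + 30 = 38.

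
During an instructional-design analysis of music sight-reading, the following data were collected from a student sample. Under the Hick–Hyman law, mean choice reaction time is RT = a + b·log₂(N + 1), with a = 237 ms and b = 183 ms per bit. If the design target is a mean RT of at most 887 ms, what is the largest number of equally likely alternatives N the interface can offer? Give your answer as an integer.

Set 237 + 183·log₂(N + 1) ≤ 887.
log₂(N + 1) ≤ (887 − 237) / 183 = 3.5519.
N + 1 ≤ 2^3.5519 = 11.7281.
N ≤ 10.7281, so the largest integer N is 10.

10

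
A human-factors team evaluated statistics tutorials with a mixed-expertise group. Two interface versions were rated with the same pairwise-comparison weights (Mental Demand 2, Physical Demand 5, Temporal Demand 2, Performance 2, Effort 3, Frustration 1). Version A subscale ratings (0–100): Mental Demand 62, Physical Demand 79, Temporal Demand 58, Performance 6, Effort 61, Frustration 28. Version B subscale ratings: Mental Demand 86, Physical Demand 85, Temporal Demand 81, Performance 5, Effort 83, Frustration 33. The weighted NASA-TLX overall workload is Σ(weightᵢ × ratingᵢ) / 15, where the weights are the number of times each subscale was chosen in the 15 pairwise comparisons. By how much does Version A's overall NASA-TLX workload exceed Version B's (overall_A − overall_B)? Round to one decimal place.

-12.9

Version A weighted sum = 2·62 + 5·79 + 2·58 + 2·6 + 3·61 + 1·28 = 124 + 395 + 116 + 12 + 183 + 28 = 858; overall_A = 858/15 = 57.2000.
Version B weighted sum = 2·86 + 5·85 + 2·81 + 2·5 + 3·83 + 1·33 = 172 + 425 + 162 + 10 + 249 + 33 = 1051; overall_B = 1051/15 = 70.0667.
Difference = 57.2000 − 70.0667 = -12.8667 ≈ -12.9.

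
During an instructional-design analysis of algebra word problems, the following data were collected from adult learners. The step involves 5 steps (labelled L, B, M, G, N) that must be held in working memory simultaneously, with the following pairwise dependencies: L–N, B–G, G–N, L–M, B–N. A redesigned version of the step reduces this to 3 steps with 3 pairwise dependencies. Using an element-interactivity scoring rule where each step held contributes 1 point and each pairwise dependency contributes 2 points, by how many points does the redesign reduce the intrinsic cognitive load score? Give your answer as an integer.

6

Original: 5 × 1 + 5 × 2 = 5 + 10 = 15.
Redesigned: 3 × 1 + 3 × 2 = 3 + 6 = 9.
Reduction = 15 − 9 = 6.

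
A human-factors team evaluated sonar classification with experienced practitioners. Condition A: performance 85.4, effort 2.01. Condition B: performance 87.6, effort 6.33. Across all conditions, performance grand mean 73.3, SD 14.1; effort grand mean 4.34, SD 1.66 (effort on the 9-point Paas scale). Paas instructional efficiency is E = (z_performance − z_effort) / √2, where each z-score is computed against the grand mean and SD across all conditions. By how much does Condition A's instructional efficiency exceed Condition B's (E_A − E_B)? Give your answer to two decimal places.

Condition A: z_P = (85.4 − 73.3)/14.1 = 0.8582; z_E = (2.01 − 4.34)/1.66 = -1.4036; E_A = (0.8582 − (-1.4036))/√2 = 1.5993.
Condition B: z_P = (87.6 − 73.3)/14.1 = 1.0142; z_E = (6.33 − 4.34)/1.66 = 1.1988; E_B = (1.0142 − 1.1988)/√2 = -0.1305.
E_A − E_B = 1.5993 − (-0.1305) = 1.7298 ≈ 1.73.

1.73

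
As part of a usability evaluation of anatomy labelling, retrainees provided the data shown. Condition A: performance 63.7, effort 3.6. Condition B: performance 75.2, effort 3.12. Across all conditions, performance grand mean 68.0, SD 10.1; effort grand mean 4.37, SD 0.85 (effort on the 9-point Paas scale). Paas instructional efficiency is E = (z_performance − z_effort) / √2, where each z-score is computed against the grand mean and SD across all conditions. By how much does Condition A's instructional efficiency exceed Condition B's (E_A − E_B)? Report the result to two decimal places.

-1.20

Condition A: z_P = (63.7 − 68.0)/10.1 = -0.4257; z_E = (3.6 − 4.37)/0.85 = -0.9059; E_A = (-0.4257 − (-0.9059))/√2 = 0.3396.
Condition B: z_P = (75.2 − 68.0)/10.1 = 0.7129; z_E = (3.12 − 4.37)/0.85 = -1.4706; E_B = (0.7129 − (-1.4706))/√2 = 1.5440.
E_A − E_B = 0.3396 − 1.5440 = -1.2044 ≈ -1.20.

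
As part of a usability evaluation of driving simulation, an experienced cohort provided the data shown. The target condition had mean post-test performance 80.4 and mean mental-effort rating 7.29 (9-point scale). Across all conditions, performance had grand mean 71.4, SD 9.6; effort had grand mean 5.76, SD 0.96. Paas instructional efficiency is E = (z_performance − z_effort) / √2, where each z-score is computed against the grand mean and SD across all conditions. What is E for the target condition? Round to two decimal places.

z_performance = (80.4 − 71.4) / 9.6 = 9.0000 / 9.6 = 0.9375.
z_effort = (7.29 − 5.76) / 0.96 = 1.5300 / 0.96 = 1.5938.
z_P − z_E = 0.9375 − 1.5938 = -0.6563.
E = -0.6563 / √2 = -0.6563 / 1.41421 = -0.4641 ≈ -0.46.

-0.46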